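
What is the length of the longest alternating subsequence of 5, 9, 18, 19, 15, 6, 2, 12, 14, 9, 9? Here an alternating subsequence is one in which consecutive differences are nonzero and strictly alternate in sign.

5

Track the best alternating length ending on an up-step vs a down-step at each position: up/down = 1/1, 2/1, 2/1, 2/1, 2/3, 2/3, 1/3, 4/3, 4/3, 4/5, 4/5.
The maximum over both is 5; one such subsequence is 5, 9, 6, 12, 9.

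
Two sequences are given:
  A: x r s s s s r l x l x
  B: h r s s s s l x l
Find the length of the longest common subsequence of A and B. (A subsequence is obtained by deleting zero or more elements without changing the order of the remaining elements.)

Backtracking the LCS table gives one alignment: r (A2,B2) → s (A3,B3) → s (A4,B4) → s (A5,B5) → s (A6,B6) → l (A8,B7) → x (A9,B8) → l (A10,B9).
So the longest common subsequence has length 8.

8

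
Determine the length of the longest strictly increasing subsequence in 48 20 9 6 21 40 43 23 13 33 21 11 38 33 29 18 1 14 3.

One longest increasing subsequence is 20, 21, 23, 33, 38 (positions 2,5,8,10,13), of length 5; no longer one exists.

5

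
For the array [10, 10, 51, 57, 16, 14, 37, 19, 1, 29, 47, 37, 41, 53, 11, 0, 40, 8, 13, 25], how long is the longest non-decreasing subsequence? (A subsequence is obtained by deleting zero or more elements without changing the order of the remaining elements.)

Scanning left to right, the best length ending at each element is: 10→1, 10→2, 51→3, 57→4, 16→3, 14→3, 37→4, 19→4, 1→1, 29→5, 47→6, 37→6, 41→7, 53→8, 11→3, 0→1, 40→7, 8→2, 13→4, 25→5.
So the longest non-decreasing subsequence has length 8, e.g. 10, 10, 16, 19, 29, 37, 41, 53.

8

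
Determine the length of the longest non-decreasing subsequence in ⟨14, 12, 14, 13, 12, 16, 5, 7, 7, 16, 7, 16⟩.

5

Let dp[i] be the longest non-decreasing subsequence ending at position i. Then dp = [1, 1, 2, 2, 2, 3, 1, 2, 3, 4, 4, 5].
The maximum is 5; one witness is 14, 14, 16, 16, 16 at positions 1,3,6,10,12.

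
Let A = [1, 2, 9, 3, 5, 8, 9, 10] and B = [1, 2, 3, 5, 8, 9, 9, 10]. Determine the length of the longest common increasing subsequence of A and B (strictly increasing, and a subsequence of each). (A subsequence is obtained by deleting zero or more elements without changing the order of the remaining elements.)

7

A longest common strictly increasing subsequence is 1, 2, 3, 5, 8, 9, 10 (length 7); it appears in order in both A and B, and no longer such subsequence exists.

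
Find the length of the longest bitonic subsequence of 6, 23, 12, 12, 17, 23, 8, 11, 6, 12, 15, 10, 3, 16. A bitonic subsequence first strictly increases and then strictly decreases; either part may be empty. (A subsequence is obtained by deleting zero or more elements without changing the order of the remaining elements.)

One longest bitonic subsequence is 6, 12, 17, 23, 15, 10, 3 (positions 1,3,5,6,11,12,13): it rises to 23 then falls. Length 7 is optimal.

7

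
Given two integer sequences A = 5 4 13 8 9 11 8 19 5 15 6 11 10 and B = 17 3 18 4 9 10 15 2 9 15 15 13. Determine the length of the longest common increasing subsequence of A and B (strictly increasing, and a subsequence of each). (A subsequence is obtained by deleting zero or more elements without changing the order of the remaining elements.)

3

For each value that appears in both, track the longest common increasing run ending there.
The best achievable length is 3; one witness is 4, 9, 10 (A-positions 2,5,13, B-positions 4,5,6).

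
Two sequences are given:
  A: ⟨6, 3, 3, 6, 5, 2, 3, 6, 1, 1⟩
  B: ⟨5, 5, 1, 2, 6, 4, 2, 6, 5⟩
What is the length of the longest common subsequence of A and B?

Backtracking the LCS table gives one alignment: 6 (A1,B5) → 6 (A4,B8) → 5 (A5,B9).
So the longest common subsequence has length 3.

3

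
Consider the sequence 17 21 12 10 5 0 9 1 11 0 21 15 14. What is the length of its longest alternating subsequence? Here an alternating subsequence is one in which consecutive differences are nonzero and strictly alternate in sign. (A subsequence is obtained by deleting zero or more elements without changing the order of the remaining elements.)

9

A longest alternating subsequence is 17, 21, 5, 9, 1, 11, 0, 21, 15 (positions 1,2,5,7,8,9,10,11,12); its 8 consecutive differences strictly alternate in sign, and length 9 is optimal.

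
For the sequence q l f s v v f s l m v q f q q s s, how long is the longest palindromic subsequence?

One longest palindromic subsequence is qfsvvsfq (positions 1,3,4,5,6,8,13,15); it reads the same forward and backward, and the interval DP gives dp[1][17] = 8.

8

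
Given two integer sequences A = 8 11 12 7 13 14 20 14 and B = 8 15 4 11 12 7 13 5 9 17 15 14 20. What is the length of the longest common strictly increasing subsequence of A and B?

For each value that appears in both, track the longest common increasing run ending there.
The best achievable length is 6; one witness is 8, 11, 12, 13, 14, 20 (A-positions 1,2,3,5,6,7, B-positions 1,4,5,7,12,13).

6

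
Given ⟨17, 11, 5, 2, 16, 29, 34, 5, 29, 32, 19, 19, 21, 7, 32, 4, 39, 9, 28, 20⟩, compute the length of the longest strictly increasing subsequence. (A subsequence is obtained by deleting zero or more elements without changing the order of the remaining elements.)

Let dp[i] be the longest increasing subsequence ending at position i. Then dp = [1, 1, 1, 1, 2, 3, 4, 2, 3, 4, 3, 3, 4, 3, 5, 2, 6, 4, 5, 5].
The maximum is 6; one witness is 11, 16, 19, 21, 32, 39 at positions 2,5,11,13,15,17.

6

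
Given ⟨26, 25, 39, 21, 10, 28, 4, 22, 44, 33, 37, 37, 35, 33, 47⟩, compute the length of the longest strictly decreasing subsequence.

5

Scanning left to right, the best length ending at each element is: 26→1, 25→2, 39→1, 21→3, 10→4, 28→2, 4→5, 22→3, 44→1, 33→2, 37→2, 37→2, 35→3, 33→4, 47→1.
So the longest decreasing subsequence has length 5, e.g. 26, 25, 21, 10, 4.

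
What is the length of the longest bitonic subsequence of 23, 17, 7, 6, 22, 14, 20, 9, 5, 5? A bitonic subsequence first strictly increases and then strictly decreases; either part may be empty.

5

One longest bitonic subsequence is 23, 22, 20, 9, 5 (positions 1,5,7,8,10): it rises to 23 then falls. Length 5 is optimal.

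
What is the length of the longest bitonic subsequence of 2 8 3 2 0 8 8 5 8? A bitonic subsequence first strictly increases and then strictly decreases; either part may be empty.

One longest bitonic subsequence is 2, 8, 3, 2, 0 (positions 1,2,3,4,5): it rises to 8 then falls. Length 5 is optimal.

5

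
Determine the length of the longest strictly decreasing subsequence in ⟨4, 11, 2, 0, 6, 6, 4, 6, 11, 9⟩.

One longest decreasing subsequence is 4, 2, 0 (positions 1,3,4), of length 3; no longer one exists.

3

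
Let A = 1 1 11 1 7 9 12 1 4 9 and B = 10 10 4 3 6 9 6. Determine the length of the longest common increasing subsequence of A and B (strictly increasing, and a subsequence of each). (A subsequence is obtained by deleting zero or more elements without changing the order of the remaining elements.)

2

For each value that appears in both, track the longest common increasing run ending there.
The best achievable length is 2; one witness is 4, 9 (A-positions 9,10, B-positions 3,6).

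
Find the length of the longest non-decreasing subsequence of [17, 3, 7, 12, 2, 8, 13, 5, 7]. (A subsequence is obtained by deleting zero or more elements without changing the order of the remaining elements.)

4

One longest non-decreasing subsequence is 3, 7, 12, 13 (positions 2,3,4,7), of length 4; no longer one exists.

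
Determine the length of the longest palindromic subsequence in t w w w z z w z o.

One longest palindromic subsequence is wzzw (positions 4,5,6,7); it reads the same forward and backward, and the interval DP gives dp[1][9] = 4.

4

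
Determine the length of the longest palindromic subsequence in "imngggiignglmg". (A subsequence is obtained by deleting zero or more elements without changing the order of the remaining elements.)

One longest palindromic subsequence is gggiiggg (positions 4,5,6,7,8,9,11,14); it reads the same forward and backward, and the interval DP gives dp[1][14] = 8.

8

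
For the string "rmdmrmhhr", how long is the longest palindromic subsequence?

5

One longest palindromic subsequence is rmrmr (positions 1,4,5,6,9); it reads the same forward and backward, and the interval DP gives dp[1][9] = 5.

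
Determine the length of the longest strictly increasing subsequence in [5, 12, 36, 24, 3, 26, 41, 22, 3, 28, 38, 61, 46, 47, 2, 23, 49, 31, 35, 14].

9

One longest increasing subsequence is 5, 12, 24, 26, 28, 38, 46, 47, 49 (positions 1,2,4,6,10,11,13,14,17), of length 9; no longer one exists.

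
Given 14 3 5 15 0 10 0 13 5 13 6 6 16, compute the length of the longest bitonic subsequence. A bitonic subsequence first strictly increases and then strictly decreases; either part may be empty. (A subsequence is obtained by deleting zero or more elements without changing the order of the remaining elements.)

5

Let inc[i] be the LIS ending at i and dec[i] the longest strictly decreasing subsequence starting at i. inc = [1, 1, 2, 3, 1, 3, 1, 4, 2, 4, 3, 3, 5], dec = [3, 2, 2, 3, 1, 2, 1, 2, 1, 2, 1, 1, 1].
max_i inc[i]+dec[i]−1 = 5, with one witness 3, 5, 15, 13, 6.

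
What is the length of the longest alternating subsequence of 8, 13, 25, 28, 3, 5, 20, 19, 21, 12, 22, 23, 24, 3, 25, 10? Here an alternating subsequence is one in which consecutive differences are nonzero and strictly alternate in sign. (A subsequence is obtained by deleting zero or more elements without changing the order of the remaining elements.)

11

A longest alternating subsequence is 8, 13, 3, 20, 19, 21, 12, 22, 3, 25, 10 (positions 1,2,5,7,8,9,10,11,14,15,16); its 10 consecutive differences strictly alternate in sign, and length 11 is optimal.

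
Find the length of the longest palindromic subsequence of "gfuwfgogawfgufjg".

11

One longest palindromic subsequence is gfufgogfufg (positions 1,2,3,5,6,7,8,11,13,14,16); it reads the same forward and backward, and the interval DP gives dp[1][16] = 11.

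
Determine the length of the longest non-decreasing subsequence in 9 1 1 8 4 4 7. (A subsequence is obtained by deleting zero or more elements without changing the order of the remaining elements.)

One longest non-decreasing subsequence is 1, 1, 4, 4, 7 (positions 2,3,5,6,7), of length 5; no longer one exists.

5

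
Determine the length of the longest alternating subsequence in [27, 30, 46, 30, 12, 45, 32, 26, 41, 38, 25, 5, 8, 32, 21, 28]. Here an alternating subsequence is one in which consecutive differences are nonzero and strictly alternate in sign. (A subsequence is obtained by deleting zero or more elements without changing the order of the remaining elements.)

Track the best alternating length ending on an up-step vs a down-step at each position: up/down = 1/1, 2/1, 2/1, 2/3, 1/3, 4/3, 4/5, 4/5, 6/5, 6/7, 4/7, 1/7, 8/7, 8/7, 8/9, 10/9.
The maximum over both is 10; one such subsequence is 27, 46, 30, 45, 32, 41, 25, 32, 21, 28.

10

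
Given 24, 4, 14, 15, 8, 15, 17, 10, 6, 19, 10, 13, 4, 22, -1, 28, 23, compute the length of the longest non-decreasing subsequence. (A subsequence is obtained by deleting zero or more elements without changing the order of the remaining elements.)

8

One longest non-decreasing subsequence is 4, 14, 15, 15, 17, 19, 22, 28 (positions 2,3,4,6,7,10,14,16), of length 8; no longer one exists.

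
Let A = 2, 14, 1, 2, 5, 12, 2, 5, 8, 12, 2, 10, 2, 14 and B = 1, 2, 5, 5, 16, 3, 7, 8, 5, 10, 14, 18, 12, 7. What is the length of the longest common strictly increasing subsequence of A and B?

6

A longest common strictly increasing subsequence is 1, 2, 5, 8, 10, 14 (length 6); it appears in order in both A and B, and no longer such subsequence exists.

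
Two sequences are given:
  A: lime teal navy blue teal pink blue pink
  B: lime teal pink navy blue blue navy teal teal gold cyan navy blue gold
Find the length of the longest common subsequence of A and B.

6

A longest common subsequence is lime, teal, navy, blue, teal, blue (length 6); the LCS DP confirms no longer common subsequence exists.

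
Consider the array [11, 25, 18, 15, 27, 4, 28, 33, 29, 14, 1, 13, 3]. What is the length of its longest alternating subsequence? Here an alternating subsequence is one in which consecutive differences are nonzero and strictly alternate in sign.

Track the best alternating length ending on an up-step vs a down-step at each position: up/down = 1/1, 2/1, 2/3, 2/3, 4/1, 1/5, 6/1, 6/1, 6/7, 6/7, 1/7, 8/7, 8/9.
The maximum over both is 9; one such subsequence is 11, 25, 18, 27, 4, 28, 1, 13, 3.

9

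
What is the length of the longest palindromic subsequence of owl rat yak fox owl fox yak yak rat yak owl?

9

Using dp[i][j] = 2 + dp[i+1][j−1] if the ends match, else max(dp[i+1][j], dp[i][j−1]):
dp[1][11] = 9. A witness is owl rat yak fox owl fox yak rat owl at positions 1,2,3,4,5,6,8,9,11.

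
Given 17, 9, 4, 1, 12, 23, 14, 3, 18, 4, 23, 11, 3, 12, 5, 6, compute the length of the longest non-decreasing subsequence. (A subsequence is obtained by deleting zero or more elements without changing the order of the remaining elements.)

5

One longest non-decreasing subsequence is 9, 12, 14, 18, 23 (positions 2,5,7,9,11), of length 5; no longer one exists.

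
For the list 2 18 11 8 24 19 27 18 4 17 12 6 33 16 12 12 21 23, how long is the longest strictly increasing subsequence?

6

Let dp[i] be the longest increasing subsequence ending at position i. Then dp = [1, 2, 2, 2, 3, 3, 4, 3, 2, 3, 3, 3, 5, 4, 4, 4, 5, 6].
The maximum is 6; one witness is 2, 11, 12, 16, 21, 23 at positions 1,3,11,14,17,18.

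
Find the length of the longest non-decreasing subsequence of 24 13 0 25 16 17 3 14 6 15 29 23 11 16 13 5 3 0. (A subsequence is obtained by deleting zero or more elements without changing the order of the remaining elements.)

5

Scanning left to right, the best length ending at each element is: 24→1, 13→1, 0→1, 25→2, 16→2, 17→3, 3→2, 14→3, 6→3, 15→4, 29→5, 23→5, 11→4, 16→5, 13→5, 5→3, 3→3, 0→2.
So the longest non-decreasing subsequence has length 5, e.g. 0, 3, 14, 15, 29.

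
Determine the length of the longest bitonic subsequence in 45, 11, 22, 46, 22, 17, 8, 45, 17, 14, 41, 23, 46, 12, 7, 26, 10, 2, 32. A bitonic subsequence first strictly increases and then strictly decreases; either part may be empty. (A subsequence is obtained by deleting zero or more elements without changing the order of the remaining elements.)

Let inc[i] be the LIS ending at i and dec[i] the longest strictly decreasing subsequence starting at i. inc = [1, 1, 2, 3, 2, 2, 1, 3, 2, 2, 3, 3, 4, 2, 1, 4, 2, 1, 5], dec = [7, 4, 6, 7, 6, 5, 3, 6, 5, 4, 5, 4, 4, 3, 2, 3, 2, 1, 1].
max_i inc[i]+dec[i]−1 = 9, with one witness 11, 22, 46, 45, 41, 23, 12, 10, 2.

9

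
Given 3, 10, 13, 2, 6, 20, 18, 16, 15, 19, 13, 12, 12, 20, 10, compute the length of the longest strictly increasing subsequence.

6

Scanning left to right, the best length ending at each element is: 3→1, 10→2, 13→3, 2→1, 6→2, 20→4, 18→4, 16→4, 15→4, 19→5, 13→3, 12→3, 12→3, 20→6, 10→3.
So the longest increasing subsequence has length 6, e.g. 3, 10, 13, 18, 19, 20.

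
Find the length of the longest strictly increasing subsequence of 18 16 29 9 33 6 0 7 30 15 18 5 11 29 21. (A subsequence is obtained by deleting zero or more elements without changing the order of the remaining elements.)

5

One longest increasing subsequence is 6, 7, 15, 18, 29 (positions 6,8,10,11,14), of length 5; no longer one exists.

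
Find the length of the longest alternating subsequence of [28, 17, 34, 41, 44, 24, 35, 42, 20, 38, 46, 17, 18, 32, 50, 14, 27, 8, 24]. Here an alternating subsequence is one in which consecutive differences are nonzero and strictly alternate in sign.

Track the best alternating length ending on an up-step vs a down-step at each position: up/down = 1/1, 1/2, 3/1, 3/1, 3/1, 3/4, 5/4, 5/4, 3/6, 7/6, 7/1, 1/8, 9/8, 9/8, 9/1, 1/10, 11/10, 1/12, 13/12.
The maximum over both is 13; one such subsequence is 28, 17, 34, 24, 35, 20, 38, 17, 18, 14, 27, 8, 24.

13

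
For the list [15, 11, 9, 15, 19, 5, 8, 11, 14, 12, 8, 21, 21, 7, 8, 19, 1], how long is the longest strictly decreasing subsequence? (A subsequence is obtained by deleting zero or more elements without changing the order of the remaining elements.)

Let dp[i] be the longest decreasing subsequence ending at position i. Then dp = [1, 2, 3, 1, 1, 4, 4, 2, 2, 3, 4, 1, 1, 5, 4, 2, 6].
The maximum is 6; one witness is 15, 11, 9, 8, 7, 1 at positions 1,2,3,7,14,17.

6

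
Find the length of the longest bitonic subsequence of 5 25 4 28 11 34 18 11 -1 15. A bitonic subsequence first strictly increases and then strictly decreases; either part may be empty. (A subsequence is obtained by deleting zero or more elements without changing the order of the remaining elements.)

7

One longest bitonic subsequence is 5, 25, 28, 34, 18, 11, -1 (positions 1,2,4,6,7,8,9): it rises to 34 then falls. Length 7 is optimal.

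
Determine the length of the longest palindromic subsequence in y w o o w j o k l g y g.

6

One longest palindromic subsequence is ywoowy (positions 1,2,3,4,5,11); it reads the same forward and backward, and the interval DP gives dp[1][12] = 6.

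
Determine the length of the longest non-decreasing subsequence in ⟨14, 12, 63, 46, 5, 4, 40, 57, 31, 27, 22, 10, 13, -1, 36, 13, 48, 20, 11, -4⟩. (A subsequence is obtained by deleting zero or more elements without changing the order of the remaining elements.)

Scanning left to right, the best length ending at each element is: 14→1, 12→1, 63→2, 46→2, 5→1, 4→1, 40→2, 57→3, 31→2, 27→2, 22→2, 10→2, 13→3, -1→1, 36→4, 13→4, 48→5, 20→5, 11→3, -4→1.
So the longest non-decreasing subsequence has length 5, e.g. 5, 10, 13, 36, 48.

5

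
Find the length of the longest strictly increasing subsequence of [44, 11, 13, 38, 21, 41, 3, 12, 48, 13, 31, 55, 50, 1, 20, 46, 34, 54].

Let dp[i] be the longest increasing subsequence ending at position i. Then dp = [1, 1, 2, 3, 3, 4, 1, 2, 5, 3, 4, 6, 6, 1, 4, 5, 5, 7].
The maximum is 7; one witness is 11, 13, 38, 41, 48, 50, 54 at positions 2,3,4,6,9,13,18.

7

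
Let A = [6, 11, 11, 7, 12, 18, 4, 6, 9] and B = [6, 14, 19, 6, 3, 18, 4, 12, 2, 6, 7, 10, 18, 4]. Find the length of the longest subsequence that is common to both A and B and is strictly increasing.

3

A longest common strictly increasing subsequence is 6, 12, 18 (length 3); it appears in order in both A and B, and no longer such subsequence exists.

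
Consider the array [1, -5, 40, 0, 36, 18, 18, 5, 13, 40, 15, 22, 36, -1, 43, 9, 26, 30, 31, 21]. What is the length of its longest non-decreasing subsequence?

9

Scanning left to right, the best length ending at each element is: 1→1, -5→1, 40→2, 0→2, 36→3, 18→3, 18→4, 5→3, 13→4, 40→5, 15→5, 22→6, 36→7, -1→2, 43→8, 9→4, 26→7, 30→8, 31→9, 21→6.
So the longest non-decreasing subsequence has length 9, e.g. -5, 0, 5, 13, 15, 22, 26, 30, 31.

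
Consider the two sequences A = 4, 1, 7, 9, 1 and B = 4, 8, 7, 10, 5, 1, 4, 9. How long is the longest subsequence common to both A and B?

3

A longest common subsequence is 4, 1, 9 (length 3); the LCS DP confirms no longer common subsequence exists.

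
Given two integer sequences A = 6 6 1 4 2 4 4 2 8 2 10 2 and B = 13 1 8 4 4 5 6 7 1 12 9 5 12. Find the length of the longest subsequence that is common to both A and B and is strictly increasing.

2

A longest common strictly increasing subsequence is 1, 8 (length 2); it appears in order in both A and B, and no longer such subsequence exists.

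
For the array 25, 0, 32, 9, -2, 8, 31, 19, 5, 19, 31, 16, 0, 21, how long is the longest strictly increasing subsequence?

4

Let dp[i] be the longest increasing subsequence ending at position i. Then dp = [1, 1, 2, 2, 1, 2, 3, 3, 2, 3, 4, 3, 2, 4].
The maximum is 4; one witness is 0, 9, 19, 31 at positions 2,4,8,11.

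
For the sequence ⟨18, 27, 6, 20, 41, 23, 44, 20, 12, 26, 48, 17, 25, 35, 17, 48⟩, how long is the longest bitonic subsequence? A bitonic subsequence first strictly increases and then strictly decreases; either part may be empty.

7

Let inc[i] be the LIS ending at i and dec[i] the longest strictly decreasing subsequence starting at i. inc = [1, 2, 1, 2, 3, 3, 4, 2, 2, 4, 5, 3, 4, 5, 3, 6], dec = [2, 4, 1, 2, 4, 3, 4, 2, 1, 3, 3, 1, 2, 2, 1, 1].
max_i inc[i]+dec[i]−1 = 7, with one witness 18, 27, 41, 44, 26, 25, 17.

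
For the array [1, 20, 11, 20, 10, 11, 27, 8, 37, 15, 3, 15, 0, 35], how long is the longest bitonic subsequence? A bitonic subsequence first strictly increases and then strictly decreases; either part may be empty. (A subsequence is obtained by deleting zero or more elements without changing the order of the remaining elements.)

8

One longest bitonic subsequence is 1, 11, 20, 27, 37, 15, 3, 0 (positions 1,3,4,7,9,10,11,13): it rises to 37 then falls. Length 8 is optimal.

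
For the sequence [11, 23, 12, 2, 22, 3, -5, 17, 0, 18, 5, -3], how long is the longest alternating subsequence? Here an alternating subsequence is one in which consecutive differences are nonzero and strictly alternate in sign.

9

A longest alternating subsequence is 11, 23, 12, 22, 3, 17, 0, 18, 5 (positions 1,2,3,5,6,8,9,10,11); its 8 consecutive differences strictly alternate in sign, and length 9 is optimal.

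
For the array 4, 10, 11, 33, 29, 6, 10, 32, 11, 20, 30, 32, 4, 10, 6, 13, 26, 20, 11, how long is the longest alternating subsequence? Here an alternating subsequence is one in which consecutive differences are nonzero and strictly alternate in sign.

11

A longest alternating subsequence is 4, 33, 29, 32, 11, 20, 4, 10, 6, 26, 20 (positions 1,4,5,8,9,10,13,14,15,17,18); its 10 consecutive differences strictly alternate in sign, and length 11 is optimal.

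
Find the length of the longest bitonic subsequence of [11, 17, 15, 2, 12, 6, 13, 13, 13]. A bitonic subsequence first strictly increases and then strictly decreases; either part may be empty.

One longest bitonic subsequence is 11, 17, 15, 12, 6 (positions 1,2,3,5,6): it rises to 17 then falls. Length 5 is optimal.

5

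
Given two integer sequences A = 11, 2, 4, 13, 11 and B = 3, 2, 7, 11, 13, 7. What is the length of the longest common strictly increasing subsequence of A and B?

2

For each value that appears in both, track the longest common increasing run ending there.
The best achievable length is 2; one witness is 2, 11 (A-positions 2,5, B-positions 2,4).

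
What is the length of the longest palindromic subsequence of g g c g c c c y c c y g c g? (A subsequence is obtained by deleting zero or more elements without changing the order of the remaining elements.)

One longest palindromic subsequence is gcgccyccgcg (positions 1,3,4,6,7,8,9,10,12,13,14); it reads the same forward and backward, and the interval DP gives dp[1][14] = 11.

11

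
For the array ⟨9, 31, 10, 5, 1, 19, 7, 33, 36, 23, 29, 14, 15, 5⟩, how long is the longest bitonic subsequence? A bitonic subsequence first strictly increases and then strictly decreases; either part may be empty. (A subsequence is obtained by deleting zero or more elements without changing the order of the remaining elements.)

Let inc[i] be the LIS ending at i and dec[i] the longest strictly decreasing subsequence starting at i. inc = [1, 2, 2, 1, 1, 3, 2, 4, 5, 4, 5, 3, 4, 2], dec = [3, 4, 3, 2, 1, 3, 2, 4, 4, 3, 3, 2, 2, 1].
max_i inc[i]+dec[i]−1 = 8, with one witness 9, 10, 19, 33, 36, 29, 15, 5.

8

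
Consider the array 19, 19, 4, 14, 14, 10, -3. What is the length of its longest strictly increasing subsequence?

Let dp[i] be the longest increasing subsequence ending at position i. Then dp = [1, 1, 1, 2, 2, 2, 1].
The maximum is 2; one witness is 4, 14 at positions 3,4.

2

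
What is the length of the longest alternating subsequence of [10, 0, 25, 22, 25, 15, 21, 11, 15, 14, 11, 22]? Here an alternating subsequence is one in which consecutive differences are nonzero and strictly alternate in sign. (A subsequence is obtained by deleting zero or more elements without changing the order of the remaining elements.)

11

A longest alternating subsequence is 10, 0, 25, 22, 25, 15, 21, 11, 15, 14, 22 (positions 1,2,3,4,5,6,7,8,9,10,12); its 10 consecutive differences strictly alternate in sign, and length 11 is optimal.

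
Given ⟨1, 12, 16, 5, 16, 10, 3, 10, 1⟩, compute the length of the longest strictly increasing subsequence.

Let dp[i] be the longest increasing subsequence ending at position i. Then dp = [1, 2, 3, 2, 3, 3, 2, 3, 1].
The maximum is 3; one witness is 1, 12, 16 at positions 1,2,3.

3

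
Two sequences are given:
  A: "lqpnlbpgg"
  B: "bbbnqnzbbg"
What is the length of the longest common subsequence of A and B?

4

A longest common subsequence is qnbg (length 4); the LCS DP confirms no longer common subsequence exists.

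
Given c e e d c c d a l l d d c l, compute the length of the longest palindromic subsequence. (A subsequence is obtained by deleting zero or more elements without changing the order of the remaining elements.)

8

Using dp[i][j] = 2 + dp[i+1][j−1] if the ends match, else max(dp[i+1][j], dp[i][j−1]):
dp[1][14] = 8. A witness is cddllddc at positions 1,4,7,9,10,11,12,13.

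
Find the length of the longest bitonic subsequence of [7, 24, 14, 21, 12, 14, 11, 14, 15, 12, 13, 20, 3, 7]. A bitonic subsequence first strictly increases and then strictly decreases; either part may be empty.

One longest bitonic subsequence is 7, 24, 21, 15, 13, 7 (positions 1,2,4,9,11,14): it rises to 24 then falls. Length 6 is optimal.

6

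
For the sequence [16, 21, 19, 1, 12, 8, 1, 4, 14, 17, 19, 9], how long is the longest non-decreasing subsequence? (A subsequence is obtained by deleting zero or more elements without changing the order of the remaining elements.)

One longest non-decreasing subsequence is 1, 1, 4, 14, 17, 19 (positions 4,7,8,9,10,11), of length 6; no longer one exists.

6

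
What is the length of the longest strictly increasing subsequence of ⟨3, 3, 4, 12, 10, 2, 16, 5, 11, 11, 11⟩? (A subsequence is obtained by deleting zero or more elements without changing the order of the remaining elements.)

Scanning left to right, the best length ending at each element is: 3→1, 3→1, 4→2, 12→3, 10→3, 2→1, 16→4, 5→3, 11→4, 11→4, 11→4.
So the longest increasing subsequence has length 4, e.g. 3, 4, 12, 16.

4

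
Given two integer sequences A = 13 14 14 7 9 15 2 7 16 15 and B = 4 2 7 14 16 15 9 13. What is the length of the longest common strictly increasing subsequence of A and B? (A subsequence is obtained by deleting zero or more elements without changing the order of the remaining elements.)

A longest common strictly increasing subsequence is 2, 7, 16 (length 3); it appears in order in both A and B, and no longer such subsequence exists.

3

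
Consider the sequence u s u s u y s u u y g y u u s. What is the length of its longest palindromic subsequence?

Using dp[i][j] = 2 + dp[i+1][j−1] if the ends match, else max(dp[i+1][j], dp[i][j−1]):
dp[1][15] = 10. A witness is suuyuuyuus at positions 2,3,5,6,8,9,12,13,14,15.

10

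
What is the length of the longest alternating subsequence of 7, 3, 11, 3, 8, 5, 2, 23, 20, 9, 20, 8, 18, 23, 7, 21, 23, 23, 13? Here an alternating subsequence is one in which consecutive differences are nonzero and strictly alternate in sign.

14

Track the best alternating length ending on an up-step vs a down-step at each position: up/down = 1/1, 1/2, 3/1, 1/4, 5/4, 5/6, 1/6, 7/1, 7/8, 7/8, 9/8, 7/10, 11/10, 11/1, 7/12, 13/12, 13/1, 13/1, 13/14.
The maximum over both is 14; one such subsequence is 7, 3, 11, 3, 8, 5, 23, 9, 20, 8, 18, 7, 21, 13.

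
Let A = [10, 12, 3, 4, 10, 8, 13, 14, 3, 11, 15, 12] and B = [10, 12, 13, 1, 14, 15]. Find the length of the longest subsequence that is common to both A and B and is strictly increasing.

For each value that appears in both, track the longest common increasing run ending there.
The best achievable length is 5; one witness is 10, 12, 13, 14, 15 (A-positions 1,2,7,8,11, B-positions 1,2,3,5,6).

5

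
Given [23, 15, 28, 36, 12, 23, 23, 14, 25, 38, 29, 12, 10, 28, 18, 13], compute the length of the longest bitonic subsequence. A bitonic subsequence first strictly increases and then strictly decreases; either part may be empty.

Let inc[i] be the LIS ending at i and dec[i] the longest strictly decreasing subsequence starting at i. inc = [1, 1, 2, 3, 1, 2, 2, 2, 3, 4, 4, 1, 1, 4, 3, 2], dec = [5, 4, 5, 5, 2, 4, 4, 3, 3, 5, 4, 2, 1, 3, 2, 1].
max_i inc[i]+dec[i]−1 = 8, with one witness 23, 28, 36, 38, 29, 28, 18, 13.

8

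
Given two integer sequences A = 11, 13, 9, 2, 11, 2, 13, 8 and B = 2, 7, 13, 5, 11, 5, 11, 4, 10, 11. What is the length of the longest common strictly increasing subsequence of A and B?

2

A longest common strictly increasing subsequence is 2, 13 (length 2); it appears in order in both A and B, and no longer such subsequence exists.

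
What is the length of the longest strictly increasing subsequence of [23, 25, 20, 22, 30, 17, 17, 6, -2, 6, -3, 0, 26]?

3

Let dp[i] be the longest increasing subsequence ending at position i. Then dp = [1, 2, 1, 2, 3, 1, 1, 1, 1, 2, 1, 2, 3].
The maximum is 3; one witness is 23, 25, 30 at positions 1,2,5.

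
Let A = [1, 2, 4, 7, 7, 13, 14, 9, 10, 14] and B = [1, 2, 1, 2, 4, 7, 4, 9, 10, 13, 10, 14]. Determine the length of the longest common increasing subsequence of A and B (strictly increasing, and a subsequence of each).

7

A longest common strictly increasing subsequence is 1, 2, 4, 7, 9, 10, 14 (length 7); it appears in order in both A and B, and no longer such subsequence exists.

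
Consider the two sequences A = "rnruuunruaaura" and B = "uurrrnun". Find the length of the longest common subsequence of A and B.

4

A longest common subsequence is rnun (length 4); the LCS DP confirms no longer common subsequence exists.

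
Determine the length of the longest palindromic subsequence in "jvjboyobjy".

Using dp[i][j] = 2 + dp[i+1][j−1] if the ends match, else max(dp[i+1][j], dp[i][j−1]):
dp[1][10] = 7. A witness is jboyobj at positions 3,4,5,6,7,8,9.

7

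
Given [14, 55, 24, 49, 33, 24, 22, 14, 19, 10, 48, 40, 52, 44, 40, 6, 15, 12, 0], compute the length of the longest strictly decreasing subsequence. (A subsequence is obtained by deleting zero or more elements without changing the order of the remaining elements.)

9

Scanning left to right, the best length ending at each element is: 14→1, 55→1, 24→2, 49→2, 33→3, 24→4, 22→5, 14→6, 19→6, 10→7, 48→3, 40→4, 52→2, 44→4, 40→5, 6→8, 15→7, 12→8, 0→9.
So the longest decreasing subsequence has length 9, e.g. 55, 49, 33, 24, 22, 14, 10, 6, 0.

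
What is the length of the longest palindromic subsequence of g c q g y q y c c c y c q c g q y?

11

One longest palindromic subsequence is qgqycccyqgq (positions 3,4,6,7,8,9,10,11,13,15,16); it reads the same forward and backward, and the interval DP gives dp[1][17] = 11.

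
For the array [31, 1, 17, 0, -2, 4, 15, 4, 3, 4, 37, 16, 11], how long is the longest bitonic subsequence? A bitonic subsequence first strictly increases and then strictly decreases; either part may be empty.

One longest bitonic subsequence is 1, 4, 15, 37, 16, 11 (positions 2,6,7,11,12,13): it rises to 37 then falls. Length 6 is optimal.

6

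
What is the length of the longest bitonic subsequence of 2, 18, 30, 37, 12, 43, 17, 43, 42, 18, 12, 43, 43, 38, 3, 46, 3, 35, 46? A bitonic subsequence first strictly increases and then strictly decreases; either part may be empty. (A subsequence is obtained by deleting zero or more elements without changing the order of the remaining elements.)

One longest bitonic subsequence is 2, 18, 30, 37, 43, 42, 18, 12, 3 (positions 1,2,3,4,6,9,10,11,17): it rises to 43 then falls. Length 9 is optimal.

9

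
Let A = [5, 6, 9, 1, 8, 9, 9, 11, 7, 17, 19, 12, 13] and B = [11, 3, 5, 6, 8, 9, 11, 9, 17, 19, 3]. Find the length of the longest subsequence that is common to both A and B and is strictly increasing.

For each value that appears in both, track the longest common increasing run ending there.
The best achievable length is 7; one witness is 5, 6, 8, 9, 11, 17, 19 (A-positions 1,2,5,6,8,10,11, B-positions 3,4,5,6,7,9,10).

7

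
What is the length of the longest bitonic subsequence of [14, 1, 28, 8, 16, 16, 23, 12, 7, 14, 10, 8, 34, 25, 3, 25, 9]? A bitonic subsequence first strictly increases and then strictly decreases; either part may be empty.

8

Let inc[i] be the LIS ending at i and dec[i] the longest strictly decreasing subsequence starting at i. inc = [1, 1, 2, 2, 3, 3, 4, 3, 2, 4, 3, 3, 5, 5, 2, 5, 4], dec = [5, 1, 6, 3, 5, 5, 5, 4, 2, 4, 3, 2, 3, 2, 1, 2, 1].
max_i inc[i]+dec[i]−1 = 8, with one witness 1, 8, 16, 23, 14, 10, 8, 3.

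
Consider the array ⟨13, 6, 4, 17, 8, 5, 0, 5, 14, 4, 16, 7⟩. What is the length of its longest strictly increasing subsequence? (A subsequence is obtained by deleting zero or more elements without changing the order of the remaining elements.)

Let dp[i] be the longest increasing subsequence ending at position i. Then dp = [1, 1, 1, 2, 2, 2, 1, 2, 3, 2, 4, 3].
The maximum is 4; one witness is 6, 8, 14, 16 at positions 2,5,9,11.

4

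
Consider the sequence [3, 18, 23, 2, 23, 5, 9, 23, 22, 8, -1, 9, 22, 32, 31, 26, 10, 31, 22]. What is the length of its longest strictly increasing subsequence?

7

Scanning left to right, the best length ending at each element is: 3→1, 18→2, 23→3, 2→1, 23→3, 5→2, 9→3, 23→4, 22→4, 8→3, -1→1, 9→4, 22→5, 32→6, 31→6, 26→6, 10→5, 31→7, 22→6.
So the longest increasing subsequence has length 7, e.g. 3, 5, 8, 9, 22, 26, 31.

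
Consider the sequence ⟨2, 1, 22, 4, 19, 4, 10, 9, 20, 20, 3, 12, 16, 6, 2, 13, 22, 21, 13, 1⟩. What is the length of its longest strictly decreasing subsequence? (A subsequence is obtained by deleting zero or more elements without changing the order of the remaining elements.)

7

Let dp[i] be the longest decreasing subsequence ending at position i. Then dp = [1, 2, 1, 2, 2, 3, 3, 4, 2, 2, 5, 3, 3, 5, 6, 4, 1, 2, 4, 7].
The maximum is 7; one witness is 22, 19, 10, 9, 3, 2, 1 at positions 3,5,7,8,11,15,20.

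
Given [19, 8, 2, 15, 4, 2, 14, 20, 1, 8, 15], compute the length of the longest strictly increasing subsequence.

4

Let dp[i] be the longest increasing subsequence ending at position i. Then dp = [1, 1, 1, 2, 2, 1, 3, 4, 1, 3, 4].
The maximum is 4; one witness is 2, 4, 14, 20 at positions 3,5,7,8.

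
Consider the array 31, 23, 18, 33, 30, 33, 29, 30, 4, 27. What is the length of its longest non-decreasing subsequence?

3

One longest non-decreasing subsequence is 31, 33, 33 (positions 1,4,6), of length 3; no longer one exists.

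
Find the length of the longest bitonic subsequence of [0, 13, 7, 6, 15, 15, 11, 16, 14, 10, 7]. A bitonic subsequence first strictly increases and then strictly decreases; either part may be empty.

7

One longest bitonic subsequence is 0, 13, 15, 16, 14, 10, 7 (positions 1,2,5,8,9,10,11): it rises to 16 then falls. Length 7 is optimal.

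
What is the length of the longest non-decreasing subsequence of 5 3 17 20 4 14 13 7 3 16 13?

One longest non-decreasing subsequence is 3, 4, 14, 16 (positions 2,5,6,10), of length 4; no longer one exists.

4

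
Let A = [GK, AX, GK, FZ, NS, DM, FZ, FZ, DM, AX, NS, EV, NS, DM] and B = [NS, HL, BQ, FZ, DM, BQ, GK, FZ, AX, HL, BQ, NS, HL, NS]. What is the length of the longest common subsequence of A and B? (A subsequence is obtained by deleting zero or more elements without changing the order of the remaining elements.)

6

Backtracking the LCS table gives one alignment: FZ (A4,B4) → DM (A6,B5) → FZ (A8,B8) → AX (A10,B9) → NS (A11,B12) → NS (A13,B14).
So the longest common subsequence has length 6.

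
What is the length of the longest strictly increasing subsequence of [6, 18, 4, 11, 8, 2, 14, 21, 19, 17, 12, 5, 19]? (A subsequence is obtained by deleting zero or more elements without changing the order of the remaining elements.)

5

Let dp[i] be the longest increasing subsequence ending at position i. Then dp = [1, 2, 1, 2, 2, 1, 3, 4, 4, 4, 3, 2, 5].
The maximum is 5; one witness is 6, 11, 14, 17, 19 at positions 1,4,7,10,13.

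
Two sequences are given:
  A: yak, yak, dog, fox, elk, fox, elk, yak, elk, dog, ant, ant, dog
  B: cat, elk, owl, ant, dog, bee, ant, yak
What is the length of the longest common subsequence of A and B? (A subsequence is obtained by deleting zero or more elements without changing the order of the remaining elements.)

Backtracking the LCS table gives one alignment: elk (A5,B2) → dog (A10,B5) → ant (A11,B7).
So the longest common subsequence has length 3.

3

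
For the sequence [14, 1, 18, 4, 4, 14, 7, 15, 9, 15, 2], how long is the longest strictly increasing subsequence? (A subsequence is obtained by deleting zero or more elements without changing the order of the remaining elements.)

5

Let dp[i] be the longest increasing subsequence ending at position i. Then dp = [1, 1, 2, 2, 2, 3, 3, 4, 4, 5, 2].
The maximum is 5; one witness is 1, 4, 7, 9, 15 at positions 2,4,7,9,10.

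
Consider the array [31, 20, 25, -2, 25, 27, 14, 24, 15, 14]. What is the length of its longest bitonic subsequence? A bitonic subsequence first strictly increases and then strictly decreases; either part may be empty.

Let inc[i] be the LIS ending at i and dec[i] the longest strictly decreasing subsequence starting at i. inc = [1, 1, 2, 1, 2, 3, 2, 3, 3, 2], dec = [5, 3, 4, 1, 4, 4, 1, 3, 2, 1].
max_i inc[i]+dec[i]−1 = 6, with one witness 20, 25, 27, 24, 15, 14.

6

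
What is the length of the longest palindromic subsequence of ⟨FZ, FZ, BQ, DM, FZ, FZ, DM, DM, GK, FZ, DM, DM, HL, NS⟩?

6

Using dp[i][j] = 2 + dp[i+1][j−1] if the ends match, else max(dp[i+1][j], dp[i][j−1]):
dp[1][14] = 6. A witness is DM FZ DM DM FZ DM at positions 4,6,7,8,10,12.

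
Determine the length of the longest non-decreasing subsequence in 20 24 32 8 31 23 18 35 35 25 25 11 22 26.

Scanning left to right, the best length ending at each element is: 20→1, 24→2, 32→3, 8→1, 31→3, 23→2, 18→2, 35→4, 35→5, 25→3, 25→4, 11→2, 22→3, 26→5.
So the longest non-decreasing subsequence has length 5, e.g. 20, 24, 32, 35, 35.

5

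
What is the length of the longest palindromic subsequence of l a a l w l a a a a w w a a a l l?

Using dp[i][j] = 2 + dp[i+1][j−1] if the ends match, else max(dp[i+1][j], dp[i][j−1]):
dp[1][17] = 12. A witness is llaaawwaaall at positions 1,4,7,8,9,11,12,13,14,15,16,17.

12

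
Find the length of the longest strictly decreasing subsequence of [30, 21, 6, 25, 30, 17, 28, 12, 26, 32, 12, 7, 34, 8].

One longest decreasing subsequence is 30, 21, 17, 12, 7 (positions 1,2,6,8,12), of length 5; no longer one exists.

5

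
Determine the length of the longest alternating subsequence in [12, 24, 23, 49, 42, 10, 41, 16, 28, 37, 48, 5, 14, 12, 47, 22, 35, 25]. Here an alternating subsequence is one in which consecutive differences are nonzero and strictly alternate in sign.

A longest alternating subsequence is 12, 24, 23, 49, 10, 41, 16, 28, 5, 14, 12, 47, 22, 35, 25 (positions 1,2,3,4,6,7,8,9,12,13,14,15,16,17,18); its 14 consecutive differences strictly alternate in sign, and length 15 is optimal.

15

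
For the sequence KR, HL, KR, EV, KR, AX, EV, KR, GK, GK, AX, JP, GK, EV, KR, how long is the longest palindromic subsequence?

One longest palindromic subsequence is KR EV AX GK GK AX EV KR (positions 1,4,6,9,10,11,14,15); it reads the same forward and backward, and the interval DP gives dp[1][15] = 8.

8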